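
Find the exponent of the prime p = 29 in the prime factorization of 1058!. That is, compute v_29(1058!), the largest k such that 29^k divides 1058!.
v_29(1058!) = 37

Legendre's formula: v_p(n!) = Σ_{k ≥ 1} ⌊n / p^k⌋. For p = 29, n = 1058, the terms are:
  ⌊1058/29^1⌋ = ⌊1058/29⌋ = 36
  ⌊1058/29^2⌋ = ⌊1058/841⌋ = 1
(the next term ⌊1058/29^3⌋ = 0, terminating the sum). Summing: v_29(1058!) = 36 + 1 = 37.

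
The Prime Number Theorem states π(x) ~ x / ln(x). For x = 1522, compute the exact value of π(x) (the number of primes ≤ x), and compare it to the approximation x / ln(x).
π(1522) = 240;  x/ln(x) ≈ 207.70;  relative error ≈ 13.46%.

Directly count primes up to 1522: π(1522) = 240. The PNT approximation gives 1522/ln(1522) ≈ 1522/7.32778 ≈ 207.70. Relative error (π(x) − x/ln(x)) / π(x) ≈ 13.46%; the approximation is known to undercount slightly (Li(x) is a better estimate).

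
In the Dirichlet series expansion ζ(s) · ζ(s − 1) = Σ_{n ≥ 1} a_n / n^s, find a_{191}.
σ(191) = 192

In the product (Σ m^0/m^s)(Σ k / k^s) = Σ (Σ_{d | n} d) / n^s, the coefficient of 1/n^s is σ(n) = Σ_{d | n} d. For n = 191, divisors are [1, 191]; summing: σ(191) = 192.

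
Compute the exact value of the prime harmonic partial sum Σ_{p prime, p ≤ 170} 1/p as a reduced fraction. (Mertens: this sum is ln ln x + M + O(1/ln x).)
Σ 1/p = 1840793455149223796977553240989608507934961889604586193282330007699/962947420735983927056946215901134429196419130606213075415963491270

π(170) = 39, so the primes ≤ 170 are [2, 3, 5, 7, 11, 13, 17, 19, 23, 29, 31, 37, 41, 43, 47, 53, 59, 61, 67, 71, 73, 79, 83, 89, 97, 101, 103, 107, 109, 113, 127, 131, 137, 139, 149, 151, 157, 163, 167]. Summing 1/p over these primes: 1840793455149223796977553240989608507934961889604586193282330007699/962947420735983927056946215901134429196419130606213075415963491270 ≈ 1.9116. Mertens estimate ln ln(170) + 0.2615 ≈ 1.8977.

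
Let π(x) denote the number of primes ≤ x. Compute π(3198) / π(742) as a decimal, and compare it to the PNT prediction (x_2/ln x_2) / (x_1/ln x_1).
π(3198)/π(742) = 452/131 ≈ 3.4504;  PNT prediction ≈ 3.5298.

π(742) = 131 and π(3198) = 452, so π(3198)/π(742) ≈ 3.4504. The PNT-predicted ratio is (3198/ln(3198)) / (742/ln(742)) ≈ 3.5298. The two agree to within a few percent, as expected.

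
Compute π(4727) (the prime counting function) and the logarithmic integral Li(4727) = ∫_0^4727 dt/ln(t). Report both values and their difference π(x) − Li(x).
π(4727) = 637;  Li(4727) ≈ 652.12;  π(x) − Li(x) ≈ -15.12.

Direct count of primes ≤ 4727 gives π(4727) = 637. Numerical evaluation of the logarithmic integral gives Li(4727) ≈ 652.12. The difference π(x) − Li(x) ≈ -15.12 is typically negative for small/moderate x (Li(x) overestimates), though Littlewood's theorem shows this sign changes infinitely often.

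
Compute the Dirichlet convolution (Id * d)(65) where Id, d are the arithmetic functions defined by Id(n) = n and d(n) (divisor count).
(Id * d)(65) = 105

Divisors of 65: [1, 5, 13, 65]. For each d | 65:
  d = 1: Id(1) · d(65/1) = 1 · 4 = 4
  d = 5: Id(5) · d(65/5) = 5 · 2 = 10
  d = 13: Id(13) · d(65/13) = 13 · 2 = 26
  d = 65: Id(65) · d(65/65) = 65 · 1 = 65
Summing: (Id * d)(65) = 4 + 10 + 26 + 65 = 105.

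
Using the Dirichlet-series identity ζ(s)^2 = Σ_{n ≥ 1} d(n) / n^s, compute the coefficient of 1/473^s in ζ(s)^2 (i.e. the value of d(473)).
d(473) = 4

ζ(s)^2 = (Σ 1/m^s)(Σ 1/k^s). The coefficient of 1/n^s in the product is the number of ordered pairs (m, k) with mk = n, which equals d(n). For n = 473, divisors are [1, 11, 43, 473], so d(473) = 4.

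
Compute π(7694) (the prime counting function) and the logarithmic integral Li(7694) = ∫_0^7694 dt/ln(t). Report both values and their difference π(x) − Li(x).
π(7694) = 976;  Li(7694) ≈ 992.29;  π(x) − Li(x) ≈ -16.29.

Direct count of primes ≤ 7694 gives π(7694) = 976. Numerical evaluation of the logarithmic integral gives Li(7694) ≈ 992.29. The difference π(x) − Li(x) ≈ -16.29 is typically negative for small/moderate x (Li(x) overestimates), though Littlewood's theorem shows this sign changes infinitely often.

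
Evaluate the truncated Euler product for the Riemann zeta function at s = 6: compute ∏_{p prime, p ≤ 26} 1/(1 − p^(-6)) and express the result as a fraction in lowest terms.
∏ = 7921457489978054880231124911875/7786417203783354362865572118528

The primes p ≤ 26 are [2, 3, 5, 7, 11, 13, 17, 19, 23]. For each prime, (1 − 1/p^6)^(-1) = p^6 / (p^6 − 1). The product is (1 − 1/2^6)^(-1), (1 − 1/3^6)^(-1), (1 − 1/5^6)^(-1), (1 − 1/7^6)^(-1), (1 − 1/11^6)^(-1), (1 − 1/13^6)^(-1), (1 − 1/17^6)^(-1), (1 − 1/19^6)^(-1), (1 − 1/23^6)^(-1) = ∏ p^6 / (p^6 − 1) = 7921457489978054880231124911875/7786417203783354362865572118528.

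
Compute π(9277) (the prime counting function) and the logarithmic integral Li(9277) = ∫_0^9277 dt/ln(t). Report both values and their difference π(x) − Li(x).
π(9277) = 1148;  Li(9277) ≈ 1167.32;  π(x) − Li(x) ≈ -19.32.

Direct count of primes ≤ 9277 gives π(9277) = 1148. Numerical evaluation of the logarithmic integral gives Li(9277) ≈ 1167.32. The difference π(x) − Li(x) ≈ -19.32 is typically negative for small/moderate x (Li(x) overestimates), though Littlewood's theorem shows this sign changes infinitely often.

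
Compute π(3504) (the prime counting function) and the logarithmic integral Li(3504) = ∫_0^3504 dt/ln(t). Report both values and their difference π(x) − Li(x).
π(3504) = 489;  Li(3504) ≈ 505.09;  π(x) − Li(x) ≈ -16.09.

Direct count of primes ≤ 3504 gives π(3504) = 489. Numerical evaluation of the logarithmic integral gives Li(3504) ≈ 505.09. The difference π(x) − Li(x) ≈ -16.09 is typically negative for small/moderate x (Li(x) overestimates), though Littlewood's theorem shows this sign changes infinitely often.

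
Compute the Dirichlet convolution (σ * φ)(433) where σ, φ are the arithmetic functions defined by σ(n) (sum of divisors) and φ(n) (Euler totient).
(σ * φ)(433) = 866

Divisors of 433: [1, 433]. For each d | 433:
  d = 1: σ(1) · φ(433/1) = 1 · 432 = 432
  d = 433: σ(433) · φ(433/433) = 434 · 1 = 434
Summing: (σ * φ)(433) = 432 + 434 = 866.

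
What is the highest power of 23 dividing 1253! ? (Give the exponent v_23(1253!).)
v_23(1253!) = 56

Legendre's formula: v_p(n!) = Σ_{k ≥ 1} ⌊n / p^k⌋. For p = 23, n = 1253, the terms are:
  ⌊1253/23^1⌋ = ⌊1253/23⌋ = 54
  ⌊1253/23^2⌋ = ⌊1253/529⌋ = 2
(the next term ⌊1253/23^3⌋ = 0, terminating the sum). Summing: v_23(1253!) = 54 + 2 = 56.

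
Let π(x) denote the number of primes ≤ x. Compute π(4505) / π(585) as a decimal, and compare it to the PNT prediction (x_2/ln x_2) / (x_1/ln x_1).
π(4505)/π(585) = 610/106 ≈ 5.7547;  PNT prediction ≈ 5.8323.

π(585) = 106 and π(4505) = 610, so π(4505)/π(585) ≈ 5.7547. The PNT-predicted ratio is (4505/ln(4505)) / (585/ln(585)) ≈ 5.8323. The two agree to within a few percent, as expected.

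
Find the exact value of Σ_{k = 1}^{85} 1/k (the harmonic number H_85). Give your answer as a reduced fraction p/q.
H_85 = 3689819414629973415931738804725211919/734184632222154704090370027645633600

Direct summation: H_85 = 1 + 1/2 + ... + 1/85. The least common denominator is lcm(1, ..., 85) = 8076030954443701744994070304101969600; over this denominator the numerator is 8076030954443701744994070304101969600 + 4038015477221850872497035152050984800 + 2692010318147900581664690101367323200 + 2019007738610925436248517576025492400 + 1615206190888740348998814060820393920 + 1346005159073950290832345050683661600 + 1153718707777671677856295757728852800 + 1009503869305462718124258788012746200 + 897336772715966860554896700455774400 + 807603095444370174499407030410196960 + 734184632222154704090370027645633600 + 673002579536975145416172525341830800 + 621233150341823211153390023392459200 + 576859353888835838928147878864426400 + 538402063629580116332938020273464640 + 504751934652731359062129394006373100 + 475060644379041279117298253182468800 + 448668386357983430277448350227887200 + 425054260760194828683898437057998400 + 403801547722185087249703515205098480 + 384572902592557225952098585909617600 + 367092316111077352045185013822816800 + 351131780627987032391046534960955200 + 336501289768487572708086262670915400 + 323041238177748069799762812164078784 + 310616575170911605576695011696229600 + 299112257571988953518298900151924800 + 288429676944417919464073939432213200 + 278483826015300060172209320831102400 + 269201031814790058166469010136732320 + 260517127562700056290131300132321600 + 252375967326365679531064697003186550 + 244728210740718234696790009215211200 + 237530322189520639558649126591234400 + 230743741555534335571259151545770560 + 224334193178991715138724175113943600 + 218271106876856803918758656867620800 + 212527130380097414341949218528999200 + 207077716780607737051130007797486400 + 201900773861092543624851757602549240 + 196976364742529310853513909856145600 + 192286451296278612976049292954808800 + 187814673359155854534745821025627200 + 183546158055538676022592506911408400 + 179467354543193372110979340091154880 + 175565890313993516195523267480477600 + 171830445839227696702001495831956800 + 168250644884243786354043131335457700 + 164816958253953096836613679675550400 + 161520619088874034899881406082039392 + 158353548126347093039099417727489600 + 155308287585455802788347505848114800 + 152377942536673617830076798190603200 + 149556128785994476759149450075962400 + 146836926444430940818074005529126720 + 144214838472208959732036969716106600 + 141684753586731609561299479019332800 + 139241913007650030086104660415551200 + 136881880583791554999899496679694400 + 134600515907395029083234505068366160 + 132393950072847569590066726296753600 + 130258563781350028145065650066160800 + 128190967530852408650699528636539200 + 126187983663182839765532348501593275 + 124246630068364642230678004678491840 + 122364105370359117348395004607605600 + 120537775439458234999911497076148800 + 118765161094760319779324563295617200 + 117043926875995677463682178320318400 + 115371870777767167785629575772885280 + 113746914851319742887240426818337600 + 112167096589495857569362087556971800 + 110630561019776736232795483617835200 + 109135553438428401959379328433810400 + 107680412725916023266587604054692928 + 106263565190048707170974609264499600 + 104883518888879243441481432520804800 + 103538858390303868525565003898743200 + 102228239929667110696127472203822400 + 100950386930546271812425878801274620 + 99704085857329651172766300050641600 + 98488182371264655426756954928072800 + 97301577764381948734868316916891200 + 96143225648139306488024646477404400 + 95012128875808255823459650636493760 = 40588013560929707575249126851977331109, so H_85 = 40588013560929707575249126851977331109/8076030954443701744994070304101969600; reducing by gcd(40588013560929707575249126851977331109, 8076030954443701744994070304101969600) = 11 gives 3689819414629973415931738804725211919/734184632222154704090370027645633600 ≈ 5.02574. (The PNT-adjacent estimate ln(85) + γ ≈ 5.01987 matches within O(1/n).)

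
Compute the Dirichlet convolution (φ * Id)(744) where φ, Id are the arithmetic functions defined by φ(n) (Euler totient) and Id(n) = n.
(φ * Id)(744) = 6100

Divisors of 744: [1, 2, 3, 4, 6, 8, 12, 24, 31, 62, 93, 124, 186, 248, 372, 744]. For each d | 744:
  d = 1: φ(1) · Id(744/1) = 1 · 744 = 744
  d = 2: φ(2) · Id(744/2) = 1 · 372 = 372
  d = 3: φ(3) · Id(744/3) = 2 · 248 = 496
  d = 4: φ(4) · Id(744/4) = 2 · 186 = 372
  d = 6: φ(6) · Id(744/6) = 2 · 124 = 248
  d = 8: φ(8) · Id(744/8) = 4 · 93 = 372
  d = 12: φ(12) · Id(744/12) = 4 · 62 = 248
  d = 24: φ(24) · Id(744/24) = 8 · 31 = 248
  d = 31: φ(31) · Id(744/31) = 30 · 24 = 720
  d = 62: φ(62) · Id(744/62) = 30 · 12 = 360
  d = 93: φ(93) · Id(744/93) = 60 · 8 = 480
  d = 124: φ(124) · Id(744/124) = 60 · 6 = 360
  d = 186: φ(186) · Id(744/186) = 60 · 4 = 240
  d = 248: φ(248) · Id(744/248) = 120 · 3 = 360
  d = 372: φ(372) · Id(744/372) = 120 · 2 = 240
  d = 744: φ(744) · Id(744/744) = 240 · 1 = 240
Summing: (φ * Id)(744) = 744 + 372 + 496 + 372 + 248 + 372 + 248 + 248 + 720 + 360 + 480 + 360 + 240 + 360 + 240 + 240 = 6100.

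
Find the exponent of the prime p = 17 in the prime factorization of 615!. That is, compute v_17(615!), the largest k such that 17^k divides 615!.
v_17(615!) = 38

Legendre's formula: v_p(n!) = Σ_{k ≥ 1} ⌊n / p^k⌋. For p = 17, n = 615, the terms are:
  ⌊615/17^1⌋ = ⌊615/17⌋ = 36
  ⌊615/17^2⌋ = ⌊615/289⌋ = 2
(the next term ⌊615/17^3⌋ = 0, terminating the sum). Summing: v_17(615!) = 36 + 2 = 38.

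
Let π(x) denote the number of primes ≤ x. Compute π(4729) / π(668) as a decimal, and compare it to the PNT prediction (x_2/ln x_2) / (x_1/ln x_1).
π(4729)/π(668) = 638/121 ≈ 5.2727;  PNT prediction ≈ 5.4419.

π(668) = 121 and π(4729) = 638, so π(4729)/π(668) ≈ 5.2727. The PNT-predicted ratio is (4729/ln(4729)) / (668/ln(668)) ≈ 5.4419. The two agree to within a few percent, as expected.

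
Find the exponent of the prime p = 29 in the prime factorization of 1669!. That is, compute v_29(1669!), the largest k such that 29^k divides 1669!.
v_29(1669!) = 58

Legendre's formula: v_p(n!) = Σ_{k ≥ 1} ⌊n / p^k⌋. For p = 29, n = 1669, the terms are:
  ⌊1669/29^1⌋ = ⌊1669/29⌋ = 57
  ⌊1669/29^2⌋ = ⌊1669/841⌋ = 1
(the next term ⌊1669/29^3⌋ = 0, terminating the sum). Summing: v_29(1669!) = 57 + 1 = 58.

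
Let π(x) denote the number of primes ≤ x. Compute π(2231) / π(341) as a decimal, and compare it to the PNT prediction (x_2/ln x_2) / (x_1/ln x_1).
π(2231)/π(341) = 331/68 ≈ 4.8676;  PNT prediction ≈ 4.9487.

π(341) = 68 and π(2231) = 331, so π(2231)/π(341) ≈ 4.8676. The PNT-predicted ratio is (2231/ln(2231)) / (341/ln(341)) ≈ 4.9487. The two agree to within a few percent, as expected.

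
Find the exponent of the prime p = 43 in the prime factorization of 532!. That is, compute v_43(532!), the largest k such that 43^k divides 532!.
v_43(532!) = 12

Legendre's formula: v_p(n!) = Σ_{k ≥ 1} ⌊n / p^k⌋. For p = 43, n = 532, the terms are:
  ⌊532/43^1⌋ = ⌊532/43⌋ = 12
(the next term ⌊532/43^2⌋ = 0, terminating the sum). Summing: v_43(532!) = 12 = 12.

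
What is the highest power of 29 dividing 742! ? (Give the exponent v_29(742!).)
v_29(742!) = 25

Legendre's formula: v_p(n!) = Σ_{k ≥ 1} ⌊n / p^k⌋. For p = 29, n = 742, the terms are:
  ⌊742/29^1⌋ = ⌊742/29⌋ = 25
(the next term ⌊742/29^2⌋ = 0, terminating the sum). Summing: v_29(742!) = 25 = 25.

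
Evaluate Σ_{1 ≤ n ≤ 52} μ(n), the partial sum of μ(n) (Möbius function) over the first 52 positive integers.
Σ_{n ≤ 52} μ(n) = -2

Compute μ(n) for each 1 ≤ n ≤ 52: μ(1) = 1, μ(2) = -1, μ(3) = -1, μ(4) = 0, μ(5) = -1, μ(6) = 1, μ(7) = -1, μ(8) = 0, μ(9) = 0, μ(10) = 1, μ(11) = -1, μ(12) = 0, μ(13) = -1, μ(14) = 1, μ(15) = 1, μ(16) = 0, μ(17) = -1, μ(18) = 0, μ(19) = -1, μ(20) = 0, μ(21) = 1, μ(22) = 1, μ(23) = -1, μ(24) = 0, μ(25) = 0, μ(26) = 1, μ(27) = 0, μ(28) = 0, μ(29) = -1, μ(30) = -1, μ(31) = -1, μ(32) = 0, μ(33) = 1, μ(34) = 1, μ(35) = 1, μ(36) = 0, μ(37) = -1, μ(38) = 1, μ(39) = 1, μ(40) = 0, μ(41) = -1, μ(42) = -1, μ(43) = -1, μ(44) = 0, μ(45) = 0, μ(46) = 1, μ(47) = -1, μ(48) = 0, μ(49) = 0, μ(50) = 0, μ(51) = 1, μ(52) = 0. Summing all 52 values: -2. (Mertens function M(x) = Σ_{n ≤ x} μ(n); on average M(x) should be small (PNT ⟺ M(x) = o(x)).)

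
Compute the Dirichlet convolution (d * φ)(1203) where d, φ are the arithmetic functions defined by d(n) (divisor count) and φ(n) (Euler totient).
(d * φ)(1203) = 1608

Divisors of 1203: [1, 3, 401, 1203]. For each d | 1203:
  d = 1: d(1) · φ(1203/1) = 1 · 800 = 800
  d = 3: d(3) · φ(1203/3) = 2 · 400 = 800
  d = 401: d(401) · φ(1203/401) = 2 · 2 = 4
  d = 1203: d(1203) · φ(1203/1203) = 4 · 1 = 4
Summing: (d * φ)(1203) = 800 + 800 + 4 + 4 = 1608.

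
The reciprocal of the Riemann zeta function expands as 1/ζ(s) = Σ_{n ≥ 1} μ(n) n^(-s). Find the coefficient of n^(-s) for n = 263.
μ(263) = -1

Factor n = 263 = 263. μ(n) = 0 if any exponent ≥ 2 (not squarefree); otherwise μ(n) = (−1)^{ω(n)} where ω(n) is the number of distinct prime factors. Applying: μ(263) = -1.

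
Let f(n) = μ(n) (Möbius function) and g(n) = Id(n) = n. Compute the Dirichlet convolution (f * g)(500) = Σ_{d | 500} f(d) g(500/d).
(μ * Id)(500) = 200

Divisors of 500: [1, 2, 4, 5, 10, 20, 25, 50, 100, 125, 250, 500]. For each d | 500:
  d = 1: μ(1) · Id(500/1) = 1 · 500 = 500
  d = 2: μ(2) · Id(500/2) = -1 · 250 = -250
  d = 4: μ(4) · Id(500/4) = 0 · 125 = 0
  d = 5: μ(5) · Id(500/5) = -1 · 100 = -100
  d = 10: μ(10) · Id(500/10) = 1 · 50 = 50
  d = 20: μ(20) · Id(500/20) = 0 · 25 = 0
  d = 25: μ(25) · Id(500/25) = 0 · 20 = 0
  d = 50: μ(50) · Id(500/50) = 0 · 10 = 0
  d = 100: μ(100) · Id(500/100) = 0 · 5 = 0
  d = 125: μ(125) · Id(500/125) = 0 · 4 = 0
  d = 250: μ(250) · Id(500/250) = 0 · 2 = 0
  d = 500: μ(500) · Id(500/500) = 0 · 1 = 0
Summing: (μ * Id)(500) = 500 + -250 + 0 + -100 + 50 + 0 + 0 + 0 + 0 + 0 + 0 + 0 = 200.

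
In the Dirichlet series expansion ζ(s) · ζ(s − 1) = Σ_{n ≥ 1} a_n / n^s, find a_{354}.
σ(354) = 720

In the product (Σ m^0/m^s)(Σ k / k^s) = Σ (Σ_{d | n} d) / n^s, the coefficient of 1/n^s is σ(n) = Σ_{d | n} d. For n = 354, divisors are [1, 2, 3, 6, 59, 118, 177, 354]; summing: σ(354) = 720.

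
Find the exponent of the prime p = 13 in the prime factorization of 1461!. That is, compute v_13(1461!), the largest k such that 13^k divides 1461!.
v_13(1461!) = 120

Legendre's formula: v_p(n!) = Σ_{k ≥ 1} ⌊n / p^k⌋. For p = 13, n = 1461, the terms are:
  ⌊1461/13^1⌋ = ⌊1461/13⌋ = 112
  ⌊1461/13^2⌋ = ⌊1461/169⌋ = 8
(the next term ⌊1461/13^3⌋ = 0, terminating the sum). Summing: v_13(1461!) = 112 + 8 = 120.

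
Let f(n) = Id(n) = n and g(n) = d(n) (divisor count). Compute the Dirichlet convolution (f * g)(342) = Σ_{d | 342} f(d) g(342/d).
(Id * d)(342) = 1512

Divisors of 342: [1, 2, 3, 6, 9, 18, 19, 38, 57, 114, 171, 342]. For each d | 342:
  d = 1: Id(1) · d(342/1) = 1 · 12 = 12
  d = 2: Id(2) · d(342/2) = 2 · 6 = 12
  d = 3: Id(3) · d(342/3) = 3 · 8 = 24
  d = 6: Id(6) · d(342/6) = 6 · 4 = 24
  d = 9: Id(9) · d(342/9) = 9 · 4 = 36
  d = 18: Id(18) · d(342/18) = 18 · 2 = 36
  d = 19: Id(19) · d(342/19) = 19 · 6 = 114
  d = 38: Id(38) · d(342/38) = 38 · 3 = 114
  d = 57: Id(57) · d(342/57) = 57 · 4 = 228
  d = 114: Id(114) · d(342/114) = 114 · 2 = 228
  d = 171: Id(171) · d(342/171) = 171 · 2 = 342
  d = 342: Id(342) · d(342/342) = 342 · 1 = 342
Summing: (Id * d)(342) = 12 + 12 + 24 + 24 + 36 + 36 + 114 + 114 + 228 + 228 + 342 + 342 = 1512.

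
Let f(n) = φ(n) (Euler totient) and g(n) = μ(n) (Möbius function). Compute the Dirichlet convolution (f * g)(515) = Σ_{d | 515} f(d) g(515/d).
(φ * μ)(515) = 303

Divisors of 515: [1, 5, 103, 515]. For each d | 515:
  d = 1: φ(1) · μ(515/1) = 1 · 1 = 1
  d = 5: φ(5) · μ(515/5) = 4 · -1 = -4
  d = 103: φ(103) · μ(515/103) = 102 · -1 = -102
  d = 515: φ(515) · μ(515/515) = 408 · 1 = 408
Summing: (φ * μ)(515) = 1 + -4 + -102 + 408 = 303.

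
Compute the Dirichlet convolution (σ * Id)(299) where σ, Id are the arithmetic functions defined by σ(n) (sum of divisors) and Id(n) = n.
(σ * Id)(299) = 1269

Divisors of 299: [1, 13, 23, 299]. For each d | 299:
  d = 1: σ(1) · Id(299/1) = 1 · 299 = 299
  d = 13: σ(13) · Id(299/13) = 14 · 23 = 322
  d = 23: σ(23) · Id(299/23) = 24 · 13 = 312
  d = 299: σ(299) · Id(299/299) = 336 · 1 = 336
Summing: (σ * Id)(299) = 299 + 322 + 312 + 336 = 1269.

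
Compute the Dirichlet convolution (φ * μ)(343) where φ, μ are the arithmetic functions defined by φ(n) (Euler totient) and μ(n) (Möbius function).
(φ * μ)(343) = 252

Divisors of 343: [1, 7, 49, 343]. For each d | 343:
  d = 1: φ(1) · μ(343/1) = 1 · 0 = 0
  d = 7: φ(7) · μ(343/7) = 6 · 0 = 0
  d = 49: φ(49) · μ(343/49) = 42 · -1 = -42
  d = 343: φ(343) · μ(343/343) = 294 · 1 = 294
Summing: (φ * μ)(343) = 0 + 0 + -42 + 294 = 252.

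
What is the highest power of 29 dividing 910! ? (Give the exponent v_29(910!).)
v_29(910!) = 32

Legendre's formula: v_p(n!) = Σ_{k ≥ 1} ⌊n / p^k⌋. For p = 29, n = 910, the terms are:
  ⌊910/29^1⌋ = ⌊910/29⌋ = 31
  ⌊910/29^2⌋ = ⌊910/841⌋ = 1
(the next term ⌊910/29^3⌋ = 0, terminating the sum). Summing: v_29(910!) = 31 + 1 = 32.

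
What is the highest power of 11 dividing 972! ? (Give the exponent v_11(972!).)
v_11(972!) = 96

Legendre's formula: v_p(n!) = Σ_{k ≥ 1} ⌊n / p^k⌋. For p = 11, n = 972, the terms are:
  ⌊972/11^1⌋ = ⌊972/11⌋ = 88
  ⌊972/11^2⌋ = ⌊972/121⌋ = 8
(the next term ⌊972/11^3⌋ = 0, terminating the sum). Summing: v_11(972!) = 88 + 8 = 96.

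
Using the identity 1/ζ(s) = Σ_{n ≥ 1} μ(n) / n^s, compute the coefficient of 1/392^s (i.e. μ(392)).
μ(392) = 0

Factor n = 392 = 2^3 · 7^2. μ(n) = 0 if any exponent ≥ 2 (not squarefree); otherwise μ(n) = (−1)^{ω(n)} where ω(n) is the number of distinct prime factors. Applying: μ(392) = 0.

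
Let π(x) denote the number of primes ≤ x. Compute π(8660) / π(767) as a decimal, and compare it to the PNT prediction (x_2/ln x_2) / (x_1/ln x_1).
π(8660)/π(767) = 1077/135 ≈ 7.9778;  PNT prediction ≈ 8.2721.

π(767) = 135 and π(8660) = 1077, so π(8660)/π(767) ≈ 7.9778. The PNT-predicted ratio is (8660/ln(8660)) / (767/ln(767)) ≈ 8.2721. The two agree to within a few percent, as expected.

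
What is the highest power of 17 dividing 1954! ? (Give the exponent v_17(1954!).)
v_17(1954!) = 120

Legendre's formula: v_p(n!) = Σ_{k ≥ 1} ⌊n / p^k⌋. For p = 17, n = 1954, the terms are:
  ⌊1954/17^1⌋ = ⌊1954/17⌋ = 114
  ⌊1954/17^2⌋ = ⌊1954/289⌋ = 6
(the next term ⌊1954/17^3⌋ = 0, terminating the sum). Summing: v_17(1954!) = 114 + 6 = 120.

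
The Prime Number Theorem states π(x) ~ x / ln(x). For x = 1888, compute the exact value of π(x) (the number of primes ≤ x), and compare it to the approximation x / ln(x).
π(1888) = 289;  x/ln(x) ≈ 250.29;  relative error ≈ 13.39%.

Directly count primes up to 1888: π(1888) = 289. The PNT approximation gives 1888/ln(1888) ≈ 1888/7.54327 ≈ 250.29. Relative error (π(x) − x/ln(x)) / π(x) ≈ 13.39%; the approximation is known to undercount slightly (Li(x) is a better estimate).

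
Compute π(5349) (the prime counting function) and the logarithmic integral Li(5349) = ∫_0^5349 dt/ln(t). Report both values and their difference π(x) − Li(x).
π(5349) = 707;  Li(5349) ≈ 725.09;  π(x) − Li(x) ≈ -18.09.

Direct count of primes ≤ 5349 gives π(5349) = 707. Numerical evaluation of the logarithmic integral gives Li(5349) ≈ 725.09. The difference π(x) − Li(x) ≈ -18.09 is typically negative for small/moderate x (Li(x) overestimates), though Littlewood's theorem shows this sign changes infinitely often.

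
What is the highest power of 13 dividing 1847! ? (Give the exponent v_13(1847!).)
v_13(1847!) = 152

Legendre's formula: v_p(n!) = Σ_{k ≥ 1} ⌊n / p^k⌋. For p = 13, n = 1847, the terms are:
  ⌊1847/13^1⌋ = ⌊1847/13⌋ = 142
  ⌊1847/13^2⌋ = ⌊1847/169⌋ = 10
(the next term ⌊1847/13^3⌋ = 0, terminating the sum). Summing: v_13(1847!) = 142 + 10 = 152.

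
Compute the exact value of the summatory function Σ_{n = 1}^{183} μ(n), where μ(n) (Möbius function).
Σ_{n ≤ 183} μ(n) = -4

Compute μ(n) for each 1 ≤ n ≤ 183: μ(1) = 1, μ(2) = -1, μ(3) = -1, μ(4) = 0, μ(5) = -1, μ(6) = 1, μ(7) = -1, μ(8) = 0, μ(9) = 0, μ(10) = 1, μ(11) = -1, μ(12) = 0, μ(13) = -1, μ(14) = 1, μ(15) = 1, μ(16) = 0, μ(17) = -1, μ(18) = 0, μ(19) = -1, μ(20) = 0, μ(21) = 1, μ(22) = 1, μ(23) = -1, μ(24) = 0, μ(25) = 0, μ(26) = 1, μ(27) = 0, μ(28) = 0, μ(29) = -1, μ(30) = -1, μ(31) = -1, μ(32) = 0, μ(33) = 1, μ(34) = 1, μ(35) = 1, μ(36) = 0, μ(37) = -1, μ(38) = 1, μ(39) = 1, μ(40) = 0, μ(41) = -1, μ(42) = -1, μ(43) = -1, μ(44) = 0, μ(45) = 0, μ(46) = 1, μ(47) = -1, μ(48) = 0, μ(49) = 0, μ(50) = 0, μ(51) = 1, μ(52) = 0, μ(53) = -1, μ(54) = 0, μ(55) = 1, μ(56) = 0, μ(57) = 1, μ(58) = 1, μ(59) = -1, μ(60) = 0, μ(61) = -1, μ(62) = 1, μ(63) = 0, μ(64) = 0, μ(65) = 1, μ(66) = -1, μ(67) = -1, μ(68) = 0, μ(69) = 1, μ(70) = -1, μ(71) = -1, μ(72) = 0, μ(73) = -1, μ(74) = 1, μ(75) = 0, μ(76) = 0, μ(77) = 1, μ(78) = -1, μ(79) = -1, μ(80) = 0, μ(81) = 0, μ(82) = 1, μ(83) = -1, μ(84) = 0, μ(85) = 1, μ(86) = 1, μ(87) = 1, μ(88) = 0, μ(89) = -1, μ(90) = 0, μ(91) = 1, μ(92) = 0, μ(93) = 1, μ(94) = 1, μ(95) = 1, μ(96) = 0, μ(97) = -1, μ(98) = 0, μ(99) = 0, μ(100) = 0, μ(101) = -1, μ(102) = -1, μ(103) = -1, μ(104) = 0, μ(105) = -1, μ(106) = 1, μ(107) = -1, μ(108) = 0, μ(109) = -1, μ(110) = -1, μ(111) = 1, μ(112) = 0, μ(113) = -1, μ(114) = -1, μ(115) = 1, μ(116) = 0, μ(117) = 0, μ(118) = 1, μ(119) = 1, μ(120) = 0, μ(121) = 0, μ(122) = 1, μ(123) = 1, μ(124) = 0, μ(125) = 0, μ(126) = 0, μ(127) = -1, μ(128) = 0, μ(129) = 1, μ(130) = -1, μ(131) = -1, μ(132) = 0, μ(133) = 1, μ(134) = 1, μ(135) = 0, μ(136) = 0, μ(137) = -1, μ(138) = -1, μ(139) = -1, μ(140) = 0, μ(141) = 1, μ(142) = 1, μ(143) = 1, μ(144) = 0, μ(145) = 1, μ(146) = 1, μ(147) = 0, μ(148) = 0, μ(149) = -1, μ(150) = 0, μ(151) = -1, μ(152) = 0, μ(153) = 0, μ(154) = -1, μ(155) = 1, μ(156) = 0, μ(157) = -1, μ(158) = 1, μ(159) = 1, μ(160) = 0, μ(161) = 1, μ(162) = 0, μ(163) = -1, μ(164) = 0, μ(165) = -1, μ(166) = 1, μ(167) = -1, μ(168) = 0, μ(169) = 0, μ(170) = -1, μ(171) = 0, μ(172) = 0, μ(173) = -1, μ(174) = -1, μ(175) = 0, μ(176) = 0, μ(177) = 1, μ(178) = 1, μ(179) = -1, μ(180) = 0, μ(181) = -1, μ(182) = -1, μ(183) = 1. Summing all 183 values: -4. (Mertens function M(x) = Σ_{n ≤ x} μ(n); on average M(x) should be small (PNT ⟺ M(x) = o(x)).)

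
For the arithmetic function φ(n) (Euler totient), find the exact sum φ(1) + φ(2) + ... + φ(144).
Σ_{n ≤ 144} φ(n) = 6330

Compute φ(n) for each 1 ≤ n ≤ 144: φ(1) = 1, φ(2) = 1, φ(3) = 2, φ(4) = 2, φ(5) = 4, φ(6) = 2, φ(7) = 6, φ(8) = 4, φ(9) = 6, φ(10) = 4, φ(11) = 10, φ(12) = 4, φ(13) = 12, φ(14) = 6, φ(15) = 8, φ(16) = 8, φ(17) = 16, φ(18) = 6, φ(19) = 18, φ(20) = 8, φ(21) = 12, φ(22) = 10, φ(23) = 22, φ(24) = 8, φ(25) = 20, φ(26) = 12, φ(27) = 18, φ(28) = 12, φ(29) = 28, φ(30) = 8, φ(31) = 30, φ(32) = 16, φ(33) = 20, φ(34) = 16, φ(35) = 24, φ(36) = 12, φ(37) = 36, φ(38) = 18, φ(39) = 24, φ(40) = 16, φ(41) = 40, φ(42) = 12, φ(43) = 42, φ(44) = 20, φ(45) = 24, φ(46) = 22, φ(47) = 46, φ(48) = 16, φ(49) = 42, φ(50) = 20, φ(51) = 32, φ(52) = 24, φ(53) = 52, φ(54) = 18, φ(55) = 40, φ(56) = 24, φ(57) = 36, φ(58) = 28, φ(59) = 58, φ(60) = 16, φ(61) = 60, φ(62) = 30, φ(63) = 36, φ(64) = 32, φ(65) = 48, φ(66) = 20, φ(67) = 66, φ(68) = 32, φ(69) = 44, φ(70) = 24, φ(71) = 70, φ(72) = 24, φ(73) = 72, φ(74) = 36, φ(75) = 40, φ(76) = 36, φ(77) = 60, φ(78) = 24, φ(79) = 78, φ(80) = 32, φ(81) = 54, φ(82) = 40, φ(83) = 82, φ(84) = 24, φ(85) = 64, φ(86) = 42, φ(87) = 56, φ(88) = 40, φ(89) = 88, φ(90) = 24, φ(91) = 72, φ(92) = 44, φ(93) = 60, φ(94) = 46, φ(95) = 72, φ(96) = 32, φ(97) = 96, φ(98) = 42, φ(99) = 60, φ(100) = 40, φ(101) = 100, φ(102) = 32, φ(103) = 102, φ(104) = 48, φ(105) = 48, φ(106) = 52, φ(107) = 106, φ(108) = 36, φ(109) = 108, φ(110) = 40, φ(111) = 72, φ(112) = 48, φ(113) = 112, φ(114) = 36, φ(115) = 88, φ(116) = 56, φ(117) = 72, φ(118) = 58, φ(119) = 96, φ(120) = 32, φ(121) = 110, φ(122) = 60, φ(123) = 80, φ(124) = 60, φ(125) = 100, φ(126) = 36, φ(127) = 126, φ(128) = 64, φ(129) = 84, φ(130) = 48, φ(131) = 130, φ(132) = 40, φ(133) = 108, φ(134) = 66, φ(135) = 72, φ(136) = 64, φ(137) = 136, φ(138) = 44, φ(139) = 138, φ(140) = 48, φ(141) = 92, φ(142) = 70, φ(143) = 120, φ(144) = 48. Summing all 144 values: 6330. (Average order: Σ_{n ≤ x} φ(n) ~ (3/π²) x². For x = 144, (3/π²)·144² ≈ 6302.99.)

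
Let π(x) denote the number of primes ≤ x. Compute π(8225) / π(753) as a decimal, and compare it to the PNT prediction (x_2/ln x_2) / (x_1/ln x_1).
π(8225)/π(753) = 1031/133 ≈ 7.7519;  PNT prediction ≈ 8.0261.

π(753) = 133 and π(8225) = 1031, so π(8225)/π(753) ≈ 7.7519. The PNT-predicted ratio is (8225/ln(8225)) / (753/ln(753)) ≈ 8.0261. The two agree to within a few percent, as expected.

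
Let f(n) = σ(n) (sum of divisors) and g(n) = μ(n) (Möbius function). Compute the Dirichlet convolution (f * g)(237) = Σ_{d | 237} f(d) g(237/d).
(σ * μ)(237) = 237

Divisors of 237: [1, 3, 79, 237]. For each d | 237:
  d = 1: σ(1) · μ(237/1) = 1 · 1 = 1
  d = 3: σ(3) · μ(237/3) = 4 · -1 = -4
  d = 79: σ(79) · μ(237/79) = 80 · -1 = -80
  d = 237: σ(237) · μ(237/237) = 320 · 1 = 320
Summing: (σ * μ)(237) = 1 + -4 + -80 + 320 = 237.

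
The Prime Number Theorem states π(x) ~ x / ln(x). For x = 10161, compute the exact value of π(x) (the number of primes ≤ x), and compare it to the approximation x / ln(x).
π(10161) = 1247;  x/ln(x) ≈ 1101.31;  relative error ≈ 11.68%.

Directly count primes up to 10161: π(10161) = 1247. The PNT approximation gives 10161/ln(10161) ≈ 10161/9.22631 ≈ 1101.31. Relative error (π(x) − x/ln(x)) / π(x) ≈ 11.68%; the approximation is known to undercount slightly (Li(x) is a better estimate).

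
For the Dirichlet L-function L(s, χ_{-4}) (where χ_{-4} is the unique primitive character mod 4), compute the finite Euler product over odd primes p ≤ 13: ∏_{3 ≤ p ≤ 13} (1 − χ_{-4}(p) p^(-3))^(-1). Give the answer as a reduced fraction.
∏ = 17910767875/18484721664

The odd primes p ≤ 13 are [3, 5, 7, 11, 13]. For each, χ(p) = 1 if p ≡ 1 mod 4, χ(p) = −1 if p ≡ 3 mod 4. Taking (1 − χ(p)/p^3)^(-1) = p^3/(p^3 − χ(p)): (1 − (-1)/3^3)^(-1) · (1 − (1)/5^3)^(-1) · (1 − (-1)/7^3)^(-1) · (1 − (-1)/11^3)^(-1) · (1 − (1)/13^3)^(-1) = 17910767875/18484721664.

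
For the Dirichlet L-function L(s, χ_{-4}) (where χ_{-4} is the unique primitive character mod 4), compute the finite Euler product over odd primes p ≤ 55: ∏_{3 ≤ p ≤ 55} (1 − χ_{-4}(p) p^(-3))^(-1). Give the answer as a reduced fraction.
∏ = 825131832927904152751703886265311831503045/851571808026684219819301170519057245405184

The odd primes p ≤ 55 are [3, 5, 7, 11, 13, 17, 19, 23, 29, 31, 37, 41, 43, 47, 53]. For each, χ(p) = 1 if p ≡ 1 mod 4, χ(p) = −1 if p ≡ 3 mod 4. Taking (1 − χ(p)/p^3)^(-1) = p^3/(p^3 − χ(p)): (1 − (-1)/3^3)^(-1) · (1 − (1)/5^3)^(-1) · (1 − (-1)/7^3)^(-1) · (1 − (-1)/11^3)^(-1) · (1 − (1)/13^3)^(-1) · (1 − (1)/17^3)^(-1) · (1 − (-1)/19^3)^(-1) · (1 − (-1)/23^3)^(-1) · (1 − (1)/29^3)^(-1) · (1 − (-1)/31^3)^(-1) · (1 − (1)/37^3)^(-1) · (1 − (1)/41^3)^(-1) · (1 − (-1)/43^3)^(-1) · (1 − (-1)/47^3)^(-1) · (1 − (1)/53^3)^(-1) = 825131832927904152751703886265311831503045/851571808026684219819301170519057245405184.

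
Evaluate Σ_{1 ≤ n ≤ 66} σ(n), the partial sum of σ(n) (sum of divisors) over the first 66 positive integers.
Σ_{n ≤ 66} σ(n) = 3631

Compute σ(n) for each 1 ≤ n ≤ 66: σ(1) = 1, σ(2) = 3, σ(3) = 4, σ(4) = 7, σ(5) = 6, σ(6) = 12, σ(7) = 8, σ(8) = 15, σ(9) = 13, σ(10) = 18, σ(11) = 12, σ(12) = 28, σ(13) = 14, σ(14) = 24, σ(15) = 24, σ(16) = 31, σ(17) = 18, σ(18) = 39, σ(19) = 20, σ(20) = 42, σ(21) = 32, σ(22) = 36, σ(23) = 24, σ(24) = 60, σ(25) = 31, σ(26) = 42, σ(27) = 40, σ(28) = 56, σ(29) = 30, σ(30) = 72, σ(31) = 32, σ(32) = 63, σ(33) = 48, σ(34) = 54, σ(35) = 48, σ(36) = 91, σ(37) = 38, σ(38) = 60, σ(39) = 56, σ(40) = 90, σ(41) = 42, σ(42) = 96, σ(43) = 44, σ(44) = 84, σ(45) = 78, σ(46) = 72, σ(47) = 48, σ(48) = 124, σ(49) = 57, σ(50) = 93, σ(51) = 72, σ(52) = 98, σ(53) = 54, σ(54) = 120, σ(55) = 72, σ(56) = 120, σ(57) = 80, σ(58) = 90, σ(59) = 60, σ(60) = 168, σ(61) = 62, σ(62) = 96, σ(63) = 104, σ(64) = 127, σ(65) = 84, σ(66) = 144. Summing all 66 values: 3631. (Average order: Σ_{n ≤ x} σ(n) ~ (π²/12) x². For x = 66, (π²/12)·66² ≈ 3582.67.)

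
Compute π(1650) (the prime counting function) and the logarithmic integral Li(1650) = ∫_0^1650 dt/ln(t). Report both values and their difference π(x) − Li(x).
π(1650) = 259;  Li(1650) ≈ 268.19;  π(x) − Li(x) ≈ -9.19.

Direct count of primes ≤ 1650 gives π(1650) = 259. Numerical evaluation of the logarithmic integral gives Li(1650) ≈ 268.19. The difference π(x) − Li(x) ≈ -9.19 is typically negative for small/moderate x (Li(x) overestimates), though Littlewood's theorem shows this sign changes infinitely often.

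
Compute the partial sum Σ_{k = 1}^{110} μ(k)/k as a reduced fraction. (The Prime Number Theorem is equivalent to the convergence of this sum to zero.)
Σ μ(k)/k = -346111831248675463001253659043942735029097/13320714134183568389441721993907990936904630

Values of μ(k) for 1 ≤ k ≤ 110: μ(1) = 1, μ(2) = -1, μ(3) = -1, μ(5) = -1, μ(6) = 1, μ(7) = -1, μ(10) = 1, μ(11) = -1, μ(13) = -1, μ(14) = 1, μ(15) = 1, μ(17) = -1, μ(19) = -1, μ(21) = 1, μ(22) = 1, μ(23) = -1, μ(26) = 1, μ(29) = -1, μ(30) = -1, μ(31) = -1, μ(33) = 1, μ(34) = 1, μ(35) = 1, μ(37) = -1, μ(38) = 1, μ(39) = 1, μ(41) = -1, μ(42) = -1, μ(43) = -1, μ(46) = 1, μ(47) = -1, μ(51) = 1, μ(53) = -1, μ(55) = 1, μ(57) = 1, μ(58) = 1, μ(59) = -1, μ(61) = -1, μ(62) = 1, μ(65) = 1, μ(66) = -1, μ(67) = -1, μ(69) = 1, μ(70) = -1, μ(71) = -1, μ(73) = -1, μ(74) = 1, μ(77) = 1, μ(78) = -1, μ(79) = -1, μ(82) = 1, μ(83) = -1, μ(85) = 1, μ(86) = 1, μ(87) = 1, μ(89) = -1, μ(91) = 1, μ(93) = 1, μ(94) = 1, μ(95) = 1, μ(97) = -1, μ(101) = -1, μ(102) = -1, μ(103) = -1, μ(105) = -1, μ(106) = 1, μ(107) = -1, μ(109) = -1, μ(110) = -1, with μ = 0 on non-squarefree integers. Summing μ(k)/k for k where μ(k) ≠ 0 gives -346111831248675463001253659043942735029097/13320714134183568389441721993907990936904630 ≈ -0.0260. (PNT ⟺ this sum → 0 as n → ∞.)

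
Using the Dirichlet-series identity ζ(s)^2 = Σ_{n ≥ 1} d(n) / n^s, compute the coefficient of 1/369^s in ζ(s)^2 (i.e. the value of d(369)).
d(369) = 6

ζ(s)^2 = (Σ 1/m^s)(Σ 1/k^s). The coefficient of 1/n^s in the product is the number of ordered pairs (m, k) with mk = n, which equals d(n). For n = 369, divisors are [1, 3, 9, 41, 123, 369], so d(369) = 6.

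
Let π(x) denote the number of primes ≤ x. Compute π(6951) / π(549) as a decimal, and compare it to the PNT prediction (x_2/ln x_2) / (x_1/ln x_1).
π(6951)/π(549) = 892/101 ≈ 8.8317;  PNT prediction ≈ 9.0281.

π(549) = 101 and π(6951) = 892, so π(6951)/π(549) ≈ 8.8317. The PNT-predicted ratio is (6951/ln(6951)) / (549/ln(549)) ≈ 9.0281. The two agree to within a few percent, as expected.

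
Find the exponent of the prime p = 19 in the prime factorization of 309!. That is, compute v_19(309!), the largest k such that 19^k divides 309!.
v_19(309!) = 16

Legendre's formula: v_p(n!) = Σ_{k ≥ 1} ⌊n / p^k⌋. For p = 19, n = 309, the terms are:
  ⌊309/19^1⌋ = ⌊309/19⌋ = 16
(the next term ⌊309/19^2⌋ = 0, terminating the sum). Summing: v_19(309!) = 16 = 16.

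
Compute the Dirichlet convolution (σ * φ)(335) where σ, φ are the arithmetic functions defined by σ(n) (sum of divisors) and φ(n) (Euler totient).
(σ * φ)(335) = 1340

Divisors of 335: [1, 5, 67, 335]. For each d | 335:
  d = 1: σ(1) · φ(335/1) = 1 · 264 = 264
  d = 5: σ(5) · φ(335/5) = 6 · 66 = 396
  d = 67: σ(67) · φ(335/67) = 68 · 4 = 272
  d = 335: σ(335) · φ(335/335) = 408 · 1 = 408
Summing: (σ * φ)(335) = 264 + 396 + 272 + 408 = 1340.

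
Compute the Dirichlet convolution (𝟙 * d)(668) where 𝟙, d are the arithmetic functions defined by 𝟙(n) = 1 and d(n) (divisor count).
(𝟙 * d)(668) = 18

Divisors of 668: [1, 2, 4, 167, 334, 668]. For each d | 668:
  d = 1: 𝟙(1) · d(668/1) = 1 · 6 = 6
  d = 2: 𝟙(2) · d(668/2) = 1 · 4 = 4
  d = 4: 𝟙(4) · d(668/4) = 1 · 2 = 2
  d = 167: 𝟙(167) · d(668/167) = 1 · 3 = 3
  d = 334: 𝟙(334) · d(668/334) = 1 · 2 = 2
  d = 668: 𝟙(668) · d(668/668) = 1 · 1 = 1
Summing: (𝟙 * d)(668) = 6 + 4 + 2 + 3 + 2 + 1 = 18.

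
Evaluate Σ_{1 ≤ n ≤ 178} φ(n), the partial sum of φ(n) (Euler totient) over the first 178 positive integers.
Σ_{n ≤ 178} φ(n) = 9654

Compute φ(n) for each 1 ≤ n ≤ 178: φ(1) = 1, φ(2) = 1, φ(3) = 2, φ(4) = 2, φ(5) = 4, φ(6) = 2, φ(7) = 6, φ(8) = 4, φ(9) = 6, φ(10) = 4, φ(11) = 10, φ(12) = 4, φ(13) = 12, φ(14) = 6, φ(15) = 8, φ(16) = 8, φ(17) = 16, φ(18) = 6, φ(19) = 18, φ(20) = 8, φ(21) = 12, φ(22) = 10, φ(23) = 22, φ(24) = 8, φ(25) = 20, φ(26) = 12, φ(27) = 18, φ(28) = 12, φ(29) = 28, φ(30) = 8, φ(31) = 30, φ(32) = 16, φ(33) = 20, φ(34) = 16, φ(35) = 24, φ(36) = 12, φ(37) = 36, φ(38) = 18, φ(39) = 24, φ(40) = 16, φ(41) = 40, φ(42) = 12, φ(43) = 42, φ(44) = 20, φ(45) = 24, φ(46) = 22, φ(47) = 46, φ(48) = 16, φ(49) = 42, φ(50) = 20, φ(51) = 32, φ(52) = 24, φ(53) = 52, φ(54) = 18, φ(55) = 40, φ(56) = 24, φ(57) = 36, φ(58) = 28, φ(59) = 58, φ(60) = 16, φ(61) = 60, φ(62) = 30, φ(63) = 36, φ(64) = 32, φ(65) = 48, φ(66) = 20, φ(67) = 66, φ(68) = 32, φ(69) = 44, φ(70) = 24, φ(71) = 70, φ(72) = 24, φ(73) = 72, φ(74) = 36, φ(75) = 40, φ(76) = 36, φ(77) = 60, φ(78) = 24, φ(79) = 78, φ(80) = 32, φ(81) = 54, φ(82) = 40, φ(83) = 82, φ(84) = 24, φ(85) = 64, φ(86) = 42, φ(87) = 56, φ(88) = 40, φ(89) = 88, φ(90) = 24, φ(91) = 72, φ(92) = 44, φ(93) = 60, φ(94) = 46, φ(95) = 72, φ(96) = 32, φ(97) = 96, φ(98) = 42, φ(99) = 60, φ(100) = 40, φ(101) = 100, φ(102) = 32, φ(103) = 102, φ(104) = 48, φ(105) = 48, φ(106) = 52, φ(107) = 106, φ(108) = 36, φ(109) = 108, φ(110) = 40, φ(111) = 72, φ(112) = 48, φ(113) = 112, φ(114) = 36, φ(115) = 88, φ(116) = 56, φ(117) = 72, φ(118) = 58, φ(119) = 96, φ(120) = 32, φ(121) = 110, φ(122) = 60, φ(123) = 80, φ(124) = 60, φ(125) = 100, φ(126) = 36, φ(127) = 126, φ(128) = 64, φ(129) = 84, φ(130) = 48, φ(131) = 130, φ(132) = 40, φ(133) = 108, φ(134) = 66, φ(135) = 72, φ(136) = 64, φ(137) = 136, φ(138) = 44, φ(139) = 138, φ(140) = 48, φ(141) = 92, φ(142) = 70, φ(143) = 120, φ(144) = 48, φ(145) = 112, φ(146) = 72, φ(147) = 84, φ(148) = 72, φ(149) = 148, φ(150) = 40, φ(151) = 150, φ(152) = 72, φ(153) = 96, φ(154) = 60, φ(155) = 120, φ(156) = 48, φ(157) = 156, φ(158) = 78, φ(159) = 104, φ(160) = 64, φ(161) = 132, φ(162) = 54, φ(163) = 162, φ(164) = 80, φ(165) = 80, φ(166) = 82, φ(167) = 166, φ(168) = 48, φ(169) = 156, φ(170) = 64, φ(171) = 108, φ(172) = 84, φ(173) = 172, φ(174) = 56, φ(175) = 120, φ(176) = 80, φ(177) = 116, φ(178) = 88. Summing all 178 values: 9654. (Average order: Σ_{n ≤ x} φ(n) ~ (3/π²) x². For x = 178, (3/π²)·178² ≈ 9630.78.)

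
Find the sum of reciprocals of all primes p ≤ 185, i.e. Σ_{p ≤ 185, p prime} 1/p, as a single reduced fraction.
Σ 1/p = 10408867916382550633331528920459565913027063402071390584941986323453055203/5397346292805549782720214077673687806275517530364350655459511599582614290

π(185) = 42, so the primes ≤ 185 are [2, 3, 5, 7, 11, 13, 17, 19, 23, 29, 31, 37, 41, 43, 47, 53, 59, 61, 67, 71, 73, 79, 83, 89, 97, 101, 103, 107, 109, 113, 127, 131, 137, 139, 149, 151, 157, 163, 167, 173, 179, 181]. Summing 1/p over these primes: 10408867916382550633331528920459565913027063402071390584941986323453055203/5397346292805549782720214077673687806275517530364350655459511599582614290 ≈ 1.9285. Mertens estimate ln ln(185) + 0.2615 ≈ 1.9141.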